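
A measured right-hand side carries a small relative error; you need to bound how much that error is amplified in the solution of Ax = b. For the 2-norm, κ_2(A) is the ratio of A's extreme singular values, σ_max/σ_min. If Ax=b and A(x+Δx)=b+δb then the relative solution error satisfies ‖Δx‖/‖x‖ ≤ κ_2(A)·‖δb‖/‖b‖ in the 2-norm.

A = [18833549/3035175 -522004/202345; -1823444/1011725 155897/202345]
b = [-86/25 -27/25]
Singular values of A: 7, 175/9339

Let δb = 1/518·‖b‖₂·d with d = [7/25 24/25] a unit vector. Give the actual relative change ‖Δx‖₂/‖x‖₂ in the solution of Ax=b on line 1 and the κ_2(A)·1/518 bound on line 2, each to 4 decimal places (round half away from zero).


from the listed singular values, σ₁ = 7, σ_n = 175/9339
κ_2(A) = 7 / (175/9339) = 373.5600
κ_2(A)·‖δb‖/‖b‖ = 0.7212
solve Ax = b  →  x = [-41.4462 -98.3565]
‖b‖₂ = 3.6056 and ‖x‖₂ = 106.7323
with δb = [0.0019 0.0067], A·Δx = δb → ‖Δx‖ = 0.3715
dividing the unrounded norms, ‖Δx‖/‖x‖ = 0.0035
realised/bound (from unrounded values) ≈ 0.0048

0.0035
0.7212


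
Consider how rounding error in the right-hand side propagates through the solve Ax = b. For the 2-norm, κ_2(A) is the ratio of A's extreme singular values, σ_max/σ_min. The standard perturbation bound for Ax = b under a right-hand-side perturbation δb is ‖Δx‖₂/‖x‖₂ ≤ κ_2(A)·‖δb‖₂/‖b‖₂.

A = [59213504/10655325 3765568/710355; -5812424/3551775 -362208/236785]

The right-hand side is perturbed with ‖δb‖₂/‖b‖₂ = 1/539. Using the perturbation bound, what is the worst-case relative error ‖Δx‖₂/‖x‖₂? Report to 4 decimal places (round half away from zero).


0.6817

AᵀA = [6096476017216/181657521369 1935361872640/60552507123; 1935361872640/60552507123 614410163200/20184169041]; tr = 13824218176/216001809, det = 6553600/216001809
solving λ² − 13824218176/216001809·λ + 6553600/216001809 = 0 gives λ = 64, 102400/216001809
σ_max=√64=8, σ_min=√(102400/216001809)=(320/14697) → κ = 367.4250
bound on ‖Δx‖/‖x‖: κ·ε = 367.4250·1/539 = 0.6817


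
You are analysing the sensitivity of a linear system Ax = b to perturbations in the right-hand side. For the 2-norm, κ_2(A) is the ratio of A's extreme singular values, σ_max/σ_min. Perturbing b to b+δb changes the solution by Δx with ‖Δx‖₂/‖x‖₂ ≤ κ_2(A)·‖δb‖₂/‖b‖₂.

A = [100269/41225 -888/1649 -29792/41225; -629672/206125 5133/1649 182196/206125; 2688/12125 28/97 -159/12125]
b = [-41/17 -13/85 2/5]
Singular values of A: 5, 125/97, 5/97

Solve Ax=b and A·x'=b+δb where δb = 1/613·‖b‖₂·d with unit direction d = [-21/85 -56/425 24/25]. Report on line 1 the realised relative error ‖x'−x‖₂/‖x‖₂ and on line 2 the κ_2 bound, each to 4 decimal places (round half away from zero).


σ_max = 5, σ_min = 5/97
κ = σ_max/σ_min = 5/(5/97) = 97.0000
perturbation bound = 97.0000·1/613 = 0.1582
solve Ax = b  →  x = [4.3844 -1.1216 18.9295]
‖b‖ = 2.4495, ‖x‖ = 19.4630
re-solving with b+δb shifts x by Δx of norm 0.0775
realised ‖Δx‖/‖x‖ = 0.0040
so the bound overstates the realised error by a factor of ≈ 39.7287 (computed from the unrounded values)

0.0040
0.1582


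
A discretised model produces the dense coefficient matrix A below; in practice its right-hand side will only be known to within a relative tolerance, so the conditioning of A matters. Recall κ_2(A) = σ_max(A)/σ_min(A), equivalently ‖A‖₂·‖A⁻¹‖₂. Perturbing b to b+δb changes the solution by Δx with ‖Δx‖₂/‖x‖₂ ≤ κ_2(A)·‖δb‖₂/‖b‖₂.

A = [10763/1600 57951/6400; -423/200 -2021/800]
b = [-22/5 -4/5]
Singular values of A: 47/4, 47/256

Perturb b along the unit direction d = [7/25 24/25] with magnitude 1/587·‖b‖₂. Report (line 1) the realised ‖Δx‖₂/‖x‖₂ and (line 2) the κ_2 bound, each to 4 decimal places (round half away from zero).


0.0038
0.1090

σ_max = 47/4, σ_min = 47/256
condition number: (47/4) ÷ (47/256) = 64.0000
worst-case relative error ≤ 64.0000 × 1/587 = 0.1090
solve Ax = b  →  x = [8.5106 -6.8085]
‖b‖₂ = 4.4721 and ‖x‖₂ = 10.8989
Δx = A⁻¹·δb where δb = 1/587·4.4721·d; ‖Δx‖ = 0.0415
relative error = 0.0038
tightness: 0.0038 against a bound of 0.1090 (unrounded ratio ≈ 0.0349)


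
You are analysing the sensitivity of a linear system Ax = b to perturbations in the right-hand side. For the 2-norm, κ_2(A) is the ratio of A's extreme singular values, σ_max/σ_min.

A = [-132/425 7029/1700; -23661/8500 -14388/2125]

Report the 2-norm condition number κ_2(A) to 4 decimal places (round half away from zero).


5.0000

M = AᵀA = [1961289/250000 274428/15625; 274428/15625 15734961/250000]. tr(M)=14157/200, det(M)=1185921/6400
char-poly roots: 1089/16 and 1089/400
κ = σ_max/σ_min = (33/4)/(33/20) = 5.0000


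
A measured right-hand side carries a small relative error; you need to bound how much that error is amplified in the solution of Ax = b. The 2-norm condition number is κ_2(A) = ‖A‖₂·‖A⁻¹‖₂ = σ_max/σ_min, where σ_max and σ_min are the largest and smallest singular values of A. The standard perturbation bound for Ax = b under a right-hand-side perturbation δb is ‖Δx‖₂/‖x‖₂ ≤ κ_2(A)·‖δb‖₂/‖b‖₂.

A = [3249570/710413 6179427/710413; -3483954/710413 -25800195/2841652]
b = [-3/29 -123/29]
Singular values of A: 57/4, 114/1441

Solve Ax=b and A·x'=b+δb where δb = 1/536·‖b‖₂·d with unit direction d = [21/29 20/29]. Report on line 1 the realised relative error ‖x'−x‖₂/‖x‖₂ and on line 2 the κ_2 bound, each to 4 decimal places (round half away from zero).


0.0026
0.3361

σ_max = 57/4, σ_min = 114/1441
κ_2(A) = (57/4) / (114/1441) = 180.1250
perturbation bound = 180.1250·1/536 = 0.3361
solve Ax = b  →  x = [33.5588 -17.6594]
2-norm of b is 4.2426; of x, 37.9216
δb = ε·‖b‖·d = [0.0057 0.0055]; solving A·Δx = δb gives ‖Δx‖ = 0.1001
dividing the unrounded norms, ‖Δx‖/‖x‖ = 0.0026
tightness: 0.0026 against a bound of 0.3361 (unrounded ratio ≈ 0.0079)


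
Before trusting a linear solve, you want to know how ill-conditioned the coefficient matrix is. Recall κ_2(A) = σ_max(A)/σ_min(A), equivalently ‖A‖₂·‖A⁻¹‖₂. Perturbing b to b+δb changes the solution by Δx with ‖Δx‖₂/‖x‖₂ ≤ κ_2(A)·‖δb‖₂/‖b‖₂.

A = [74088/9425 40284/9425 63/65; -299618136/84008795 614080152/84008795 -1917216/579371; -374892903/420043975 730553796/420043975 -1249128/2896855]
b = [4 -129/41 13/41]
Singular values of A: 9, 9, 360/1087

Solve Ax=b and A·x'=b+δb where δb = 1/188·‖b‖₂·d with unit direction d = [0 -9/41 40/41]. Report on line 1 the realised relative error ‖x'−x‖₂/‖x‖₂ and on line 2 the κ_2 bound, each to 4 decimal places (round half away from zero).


σ_max = 9, σ_min = 360/1087
condition number: 9 ÷ (360/1087) = 27.1750
perturbation bound = 27.1750·1/188 = 0.1445
solve Ax = b  →  x = [-0.2766 0.7738 2.9581]
‖b‖ = 5.0990, ‖x‖ = 3.0701
Δx = A⁻¹·δb where δb = 1/188·5.0990·d; ‖Δx‖ = 0.0819
realised ‖Δx‖/‖x‖ = 0.0267
realised/bound (from unrounded values) ≈ 0.1845

0.0267
0.1445


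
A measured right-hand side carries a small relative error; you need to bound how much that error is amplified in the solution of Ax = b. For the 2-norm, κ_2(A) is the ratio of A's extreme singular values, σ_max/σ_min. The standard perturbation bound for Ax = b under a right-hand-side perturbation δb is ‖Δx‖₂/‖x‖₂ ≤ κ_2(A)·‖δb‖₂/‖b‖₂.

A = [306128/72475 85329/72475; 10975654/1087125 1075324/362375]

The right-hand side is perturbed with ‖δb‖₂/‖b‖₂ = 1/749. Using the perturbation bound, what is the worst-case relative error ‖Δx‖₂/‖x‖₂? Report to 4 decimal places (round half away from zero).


M = AᵀA = [837578165764/6993140625 81429016984/2331046875; 81429016984/2331046875 7919216929/777015625]. tr(M)=1454161789/11189025, det(M)=521284/1243225
char-poly roots: 3249/25 and 1444/447561
so κ_2 = √((3249/25) / (1444/447561)) = 200.7000
worst-case relative error ≤ 200.7000 × 1/749 = 0.2680

0.2680


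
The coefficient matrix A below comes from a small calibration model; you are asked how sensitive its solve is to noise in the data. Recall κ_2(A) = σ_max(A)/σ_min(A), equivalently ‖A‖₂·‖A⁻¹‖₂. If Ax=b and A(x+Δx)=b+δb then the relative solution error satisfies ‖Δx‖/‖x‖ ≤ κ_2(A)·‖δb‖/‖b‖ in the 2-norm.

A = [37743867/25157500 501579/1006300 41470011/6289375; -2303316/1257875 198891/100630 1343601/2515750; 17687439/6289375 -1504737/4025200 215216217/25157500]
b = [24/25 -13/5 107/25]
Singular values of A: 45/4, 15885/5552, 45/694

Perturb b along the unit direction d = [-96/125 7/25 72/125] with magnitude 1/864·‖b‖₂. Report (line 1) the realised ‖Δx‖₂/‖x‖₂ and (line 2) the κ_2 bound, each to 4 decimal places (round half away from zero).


from the listed singular values, σ₁ = 45/4, σ_n = 45/694
κ = σ_max/σ_min = (45/4)/(45/694) = 173.5000
κ_2(A)·‖δb‖/‖b‖ = 0.2008
solve Ax = b  →  x = [-9.9273 -11.3953 3.2658]
‖b‖₂ = 5.0990 and ‖x‖₂ = 15.4619
re-solving with b+δb shifts x by Δx of norm 0.0910
relative error = 0.0059
tightness: 0.0059 against a bound of 0.2008 (unrounded ratio ≈ 0.0293)

0.0059
0.2008


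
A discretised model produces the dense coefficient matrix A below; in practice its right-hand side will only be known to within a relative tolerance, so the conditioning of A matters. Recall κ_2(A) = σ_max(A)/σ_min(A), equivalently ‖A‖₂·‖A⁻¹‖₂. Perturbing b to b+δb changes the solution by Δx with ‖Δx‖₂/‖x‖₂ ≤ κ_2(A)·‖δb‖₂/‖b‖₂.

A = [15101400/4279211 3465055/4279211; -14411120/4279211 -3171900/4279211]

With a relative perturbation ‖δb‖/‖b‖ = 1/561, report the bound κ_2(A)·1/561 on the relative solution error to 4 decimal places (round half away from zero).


0.4010

AᵀA = [518112558400/21773658481 116572905000/21773658481; 116572905000/21773658481 26239662025/21773658481]; tr = 323826425/12952801, det = 160000/12952801
eigenvalues of AᵀA: λ = (tr ± √(tr²−4·det))/2 = 25, 6400/12952801
σ_max=√25=5, σ_min=√(6400/12952801)=(80/3599) → κ = 224.9375
worst-case relative error ≤ 224.9375 × 1/561 = 0.4010


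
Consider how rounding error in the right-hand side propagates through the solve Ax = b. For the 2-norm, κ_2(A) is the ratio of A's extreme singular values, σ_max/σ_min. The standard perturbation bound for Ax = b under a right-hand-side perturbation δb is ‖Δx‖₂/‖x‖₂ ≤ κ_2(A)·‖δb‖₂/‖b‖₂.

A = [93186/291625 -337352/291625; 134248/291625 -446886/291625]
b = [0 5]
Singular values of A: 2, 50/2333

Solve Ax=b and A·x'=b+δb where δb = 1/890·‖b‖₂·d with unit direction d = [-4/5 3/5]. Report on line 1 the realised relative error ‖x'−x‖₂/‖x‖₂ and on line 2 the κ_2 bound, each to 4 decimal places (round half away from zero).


from the listed singular values, σ₁ = 2, σ_n = 50/2333
κ_2(A) = 2 / (50/2333) = 93.3200
bound on ‖Δx‖/‖x‖: κ·ε = 93.3200·1/890 = 0.1049
solve Ax = b  →  x = [134.9408 37.2744]
‖b‖ = 5.0000, ‖x‖ = 139.9943
δb = ε·‖b‖·d = [-0.0045 0.0034]; solving A·Δx = δb gives ‖Δx‖ = 0.2621
relative error = 0.0019
so the bound overstates the realised error by a factor of ≈ 55.9977 (computed from the unrounded values)

0.0019
0.1049


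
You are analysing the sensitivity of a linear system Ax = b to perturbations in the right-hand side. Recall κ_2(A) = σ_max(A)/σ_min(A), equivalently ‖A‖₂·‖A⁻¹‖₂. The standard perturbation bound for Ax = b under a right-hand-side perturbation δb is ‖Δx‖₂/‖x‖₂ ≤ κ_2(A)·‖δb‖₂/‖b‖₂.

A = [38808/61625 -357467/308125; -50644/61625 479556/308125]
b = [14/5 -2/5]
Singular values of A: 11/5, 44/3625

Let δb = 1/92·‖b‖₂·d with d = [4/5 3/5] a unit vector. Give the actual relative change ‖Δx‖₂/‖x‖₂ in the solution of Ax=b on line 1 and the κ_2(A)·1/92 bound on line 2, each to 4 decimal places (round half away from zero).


0.0154
1.9701

from the listed singular values, σ₁ = 11/5, σ_n = 44/3625
κ_2(A) = (11/5) / (44/3625) = 181.2500
bound on ‖Δx‖/‖x‖: κ·ε = 181.2500·1/92 = 1.9701
solve Ax = b  →  x = [145.8155 76.7380]
‖b‖₂ = 2.8284 and ‖x‖₂ = 164.7752
Δx = A⁻¹·δb where δb = 1/92·2.8284·d; ‖Δx‖ = 2.5329
relative error = 0.0154
tightness: 0.0154 against a bound of 1.9701 (unrounded ratio ≈ 0.0078)


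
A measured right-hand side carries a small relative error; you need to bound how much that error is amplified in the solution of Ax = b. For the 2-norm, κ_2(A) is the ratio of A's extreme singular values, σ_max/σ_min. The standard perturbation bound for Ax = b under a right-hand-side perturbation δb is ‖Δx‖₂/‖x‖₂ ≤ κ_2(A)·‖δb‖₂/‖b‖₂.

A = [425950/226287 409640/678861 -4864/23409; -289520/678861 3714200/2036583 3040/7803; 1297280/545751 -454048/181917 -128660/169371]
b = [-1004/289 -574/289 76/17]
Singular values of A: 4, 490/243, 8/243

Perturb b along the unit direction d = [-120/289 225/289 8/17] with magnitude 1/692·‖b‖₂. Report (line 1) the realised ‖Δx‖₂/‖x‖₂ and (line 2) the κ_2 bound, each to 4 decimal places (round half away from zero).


0.0043
0.1756

from the listed singular values, σ₁ = 4, σ_n = 8/243
κ_2(A) = 4 / (8/243) = 121.5000
perturbation bound = 121.5000·1/692 = 0.1756
solve Ax = b  →  x = [8.4332 -11.7312 59.0488]
‖b‖₂ = 6.0000 and ‖x‖₂ = 60.7906
with δb = [-0.0036 0.0068 0.0041], A·Δx = δb → ‖Δx‖ = 0.2634
relative error = 0.0043
tightness: 0.0043 against a bound of 0.1756 (unrounded ratio ≈ 0.0247)


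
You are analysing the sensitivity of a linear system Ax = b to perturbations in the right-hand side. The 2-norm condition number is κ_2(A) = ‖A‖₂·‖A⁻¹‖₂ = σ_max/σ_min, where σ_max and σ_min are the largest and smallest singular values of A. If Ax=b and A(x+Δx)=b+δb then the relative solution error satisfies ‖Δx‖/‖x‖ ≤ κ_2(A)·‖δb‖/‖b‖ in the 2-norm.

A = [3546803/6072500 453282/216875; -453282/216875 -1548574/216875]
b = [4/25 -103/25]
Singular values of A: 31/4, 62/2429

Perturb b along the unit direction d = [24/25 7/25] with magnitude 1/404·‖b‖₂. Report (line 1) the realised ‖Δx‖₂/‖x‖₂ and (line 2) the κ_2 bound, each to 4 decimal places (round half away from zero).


largest singular value 31/4, smallest 62/2429
condition number: (31/4) ÷ (62/2429) = 303.6250
perturbation bound = 303.6250·1/404 = 0.7515
solve Ax = b  →  x = [37.7548 -10.4742]
‖b‖₂ = 4.1231 and ‖x‖₂ = 39.1808
Δx = A⁻¹·δb where δb = 1/404·4.1231·d; ‖Δx‖ = 0.3998
dividing the unrounded norms, ‖Δx‖/‖x‖ = 0.0102
so the bound overstates the realised error by a factor of ≈ 73.6463 (computed from the unrounded values)

0.0102
0.7515


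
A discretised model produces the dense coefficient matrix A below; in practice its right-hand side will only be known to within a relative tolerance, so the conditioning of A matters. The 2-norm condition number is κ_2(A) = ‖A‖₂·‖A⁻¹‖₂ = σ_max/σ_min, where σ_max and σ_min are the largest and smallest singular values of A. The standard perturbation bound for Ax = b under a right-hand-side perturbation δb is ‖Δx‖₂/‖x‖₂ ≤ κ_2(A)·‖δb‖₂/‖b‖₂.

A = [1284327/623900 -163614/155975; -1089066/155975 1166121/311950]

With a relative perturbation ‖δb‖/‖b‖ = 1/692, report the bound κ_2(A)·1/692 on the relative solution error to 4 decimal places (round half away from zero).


M = AᵀA = [33002451009/622801936 -2200079475/77850242; -2200079475/77850242 2347066161/155700484]. tr(M)=146680677/2155024, det(M)=1185921/8620096
λ_max, λ_min = (146680677/2155024 ± √21512665316961225/4644128440576)/2 = 1089/16, 1089/538756
κ_2(A) = √(λ_max/λ_min) = √((1089/16) / (1089/538756)) = 183.5000
bound on ‖Δx‖/‖x‖: κ·ε = 183.5000·1/692 = 0.2652

0.2652


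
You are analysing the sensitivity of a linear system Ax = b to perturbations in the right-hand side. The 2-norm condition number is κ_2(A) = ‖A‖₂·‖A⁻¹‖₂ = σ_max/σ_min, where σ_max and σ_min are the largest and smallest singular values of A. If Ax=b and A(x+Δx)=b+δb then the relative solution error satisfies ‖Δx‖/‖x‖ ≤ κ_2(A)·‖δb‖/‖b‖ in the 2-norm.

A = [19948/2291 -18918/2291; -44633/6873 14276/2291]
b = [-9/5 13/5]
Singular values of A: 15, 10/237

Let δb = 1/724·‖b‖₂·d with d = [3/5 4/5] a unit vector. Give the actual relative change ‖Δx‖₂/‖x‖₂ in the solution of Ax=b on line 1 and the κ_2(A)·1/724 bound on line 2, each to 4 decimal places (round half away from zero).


σ_max = 15, σ_min = 10/237
κ_2(A) = 15 / (10/237) = 355.5000
perturbation bound = 355.5000·1/724 = 0.4910
solve Ax = b  →  x = [16.2000 17.3000]
‖b‖ = 3.1623, ‖x‖ = 23.7008
Δx = A⁻¹·δb where δb = 1/724·3.1623·d; ‖Δx‖ = 0.1035
realised ‖Δx‖/‖x‖ = 0.0044
so the bound overstates the realised error by a factor of ≈ 112.4230 (computed from the unrounded values)

0.0044
0.4910


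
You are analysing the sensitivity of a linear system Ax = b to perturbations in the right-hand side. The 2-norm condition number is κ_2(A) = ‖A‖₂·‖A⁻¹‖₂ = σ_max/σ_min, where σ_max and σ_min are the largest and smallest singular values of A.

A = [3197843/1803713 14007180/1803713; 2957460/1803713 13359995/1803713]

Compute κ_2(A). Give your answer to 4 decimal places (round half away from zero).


303.4000

form AᵀA = [22559773489/3868466809 100243059840/3868466809; 100243059840/3868466809 445529795425/3868466809] with trace 278458994/2301289 and determinant 366025/2301289
λ_max, λ_min = (278458994/2301289 ± √77536042022267136/5295931061521)/2 = 121, 3025/2301289
so κ_2 = √(121 / (3025/2301289)) = 303.4000


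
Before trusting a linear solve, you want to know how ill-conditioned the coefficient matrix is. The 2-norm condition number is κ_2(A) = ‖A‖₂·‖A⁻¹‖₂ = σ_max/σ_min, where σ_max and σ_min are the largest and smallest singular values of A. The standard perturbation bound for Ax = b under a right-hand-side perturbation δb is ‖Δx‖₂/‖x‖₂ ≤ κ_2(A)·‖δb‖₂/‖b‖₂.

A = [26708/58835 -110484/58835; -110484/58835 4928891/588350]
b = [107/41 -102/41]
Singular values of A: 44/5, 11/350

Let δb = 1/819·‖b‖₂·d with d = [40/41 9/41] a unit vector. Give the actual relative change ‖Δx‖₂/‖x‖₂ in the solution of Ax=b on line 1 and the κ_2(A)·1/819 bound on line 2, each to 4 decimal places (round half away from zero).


from the listed singular values, σ₁ = 44/5, σ_n = 11/350
condition number: (44/5) ÷ (11/350) = 280.0000
bound on ‖Δx‖/‖x‖: κ·ε = 280.0000·1/819 = 0.3419
solve Ax = b  →  x = [62.1591 13.6364]
2-norm of b is 3.6056; of x, 63.6373
with δb = [0.0043 0.0010], A·Δx = δb → ‖Δx‖ = 0.1401
realised ‖Δx‖/‖x‖ = 0.0022
realised/bound (from unrounded values) ≈ 0.0064

0.0022
0.3419


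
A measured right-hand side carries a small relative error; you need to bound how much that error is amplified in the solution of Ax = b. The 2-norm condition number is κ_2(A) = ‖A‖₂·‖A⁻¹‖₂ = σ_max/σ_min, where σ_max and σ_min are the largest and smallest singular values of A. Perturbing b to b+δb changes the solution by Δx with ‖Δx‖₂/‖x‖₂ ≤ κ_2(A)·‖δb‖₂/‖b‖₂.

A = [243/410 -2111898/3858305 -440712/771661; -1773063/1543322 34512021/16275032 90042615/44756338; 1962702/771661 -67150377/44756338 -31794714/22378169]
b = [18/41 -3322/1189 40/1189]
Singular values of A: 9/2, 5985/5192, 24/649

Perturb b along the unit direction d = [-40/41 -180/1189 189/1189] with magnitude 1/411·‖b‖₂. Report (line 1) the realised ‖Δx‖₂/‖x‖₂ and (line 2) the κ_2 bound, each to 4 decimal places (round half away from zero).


0.1039
0.2961

σ_max = 9/2, σ_min = 24/649
κ = σ_max/σ_min = (9/2)/(24/649) = 121.6875
worst-case relative error ≤ 121.6875 × 1/411 = 0.2961
solve Ax = b  →  x = [-1.1213 -1.0113 -0.9631]
2-norm of b is 2.8284; of x, 1.7910
re-solving with b+δb shifts x by Δx of norm 0.1861
relative error = 0.1039
realised/bound (from unrounded values) ≈ 0.3509


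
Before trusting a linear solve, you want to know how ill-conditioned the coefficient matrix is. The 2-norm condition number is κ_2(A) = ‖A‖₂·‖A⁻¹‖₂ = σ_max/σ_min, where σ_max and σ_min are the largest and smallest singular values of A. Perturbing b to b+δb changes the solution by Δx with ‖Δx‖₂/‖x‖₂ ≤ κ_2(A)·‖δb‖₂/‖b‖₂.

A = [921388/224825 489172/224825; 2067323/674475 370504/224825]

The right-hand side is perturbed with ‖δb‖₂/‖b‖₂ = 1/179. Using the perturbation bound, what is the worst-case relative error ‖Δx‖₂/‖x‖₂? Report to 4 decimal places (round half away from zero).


2.2165

M = AᵀA = [476577080209/18196661025 16944824584/1213110735; 16944824584/1213110735 15062498384/2021851225]. tr(M)=423625997/12592845, det(M)=11316496/1574105625
solving λ² − 423625997/12592845·λ + 11316496/1574105625 = 0 gives λ = 841/25, 13456/62964225
κ = σ_max/σ_min = (29/5)/(116/7935) = 396.7500
bound on ‖Δx‖/‖x‖: κ·ε = 396.7500·1/179 = 2.2165


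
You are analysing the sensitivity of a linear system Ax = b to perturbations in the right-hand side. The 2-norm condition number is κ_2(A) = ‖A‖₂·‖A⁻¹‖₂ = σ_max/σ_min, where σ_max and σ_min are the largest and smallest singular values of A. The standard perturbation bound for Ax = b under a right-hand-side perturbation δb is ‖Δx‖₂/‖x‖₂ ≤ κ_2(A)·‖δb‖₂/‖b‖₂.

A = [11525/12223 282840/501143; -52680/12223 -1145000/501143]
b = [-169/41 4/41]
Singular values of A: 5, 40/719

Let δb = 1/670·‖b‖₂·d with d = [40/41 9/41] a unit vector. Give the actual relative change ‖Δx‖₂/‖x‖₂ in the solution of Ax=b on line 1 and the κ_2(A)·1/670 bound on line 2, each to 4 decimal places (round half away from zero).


0.0015
0.1341

largest singular value 5, smallest 40/719
κ_2(A) = 5 / (40/719) = 89.8750
perturbation bound = 89.8750·1/670 = 0.1341
solve Ax = b  →  x = [33.6588 -63.5353]
‖b‖ = 4.1231, ‖x‖ = 71.9003
re-solving with b+δb shifts x by Δx of norm 0.1106
realised ‖Δx‖/‖x‖ = 0.0015
tightness: 0.0015 against a bound of 0.1341 (unrounded ratio ≈ 0.0115)


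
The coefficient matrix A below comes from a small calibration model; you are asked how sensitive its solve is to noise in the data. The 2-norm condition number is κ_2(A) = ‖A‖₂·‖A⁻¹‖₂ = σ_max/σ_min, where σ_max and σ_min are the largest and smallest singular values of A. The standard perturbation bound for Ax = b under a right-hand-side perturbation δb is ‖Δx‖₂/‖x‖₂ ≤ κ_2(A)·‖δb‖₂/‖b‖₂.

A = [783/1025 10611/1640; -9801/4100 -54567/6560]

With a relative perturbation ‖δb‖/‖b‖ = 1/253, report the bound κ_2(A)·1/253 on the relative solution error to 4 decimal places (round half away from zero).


form AᵀA = [4234761/672400 26709831/1075840; 26709831/1075840 191162025/1721344] with trace 3004209/25600 and determinant 531441/6400
eigenvalues of AᵀA: λ = (tr ± √(tr²−4·det))/2 = 2916/25, 729/1024
so κ_2 = √((2916/25) / (729/1024)) = 12.8000
κ_2(A)·‖δb‖/‖b‖ = 0.0506

0.0506


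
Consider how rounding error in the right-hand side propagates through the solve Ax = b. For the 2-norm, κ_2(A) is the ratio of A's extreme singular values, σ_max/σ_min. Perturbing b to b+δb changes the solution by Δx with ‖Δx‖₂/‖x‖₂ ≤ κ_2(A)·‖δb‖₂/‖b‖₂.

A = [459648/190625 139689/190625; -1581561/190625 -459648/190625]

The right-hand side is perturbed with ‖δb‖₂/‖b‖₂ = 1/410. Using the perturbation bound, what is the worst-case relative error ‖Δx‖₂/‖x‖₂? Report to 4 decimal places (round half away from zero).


0.7439

AᵀA = [4340178369/58140625 1265870592/58140625; 1265870592/58140625 369262881/58140625]; tr = 7535106/93025, det = 6561/93025
char-poly roots: 81 and 81/93025
σ_max=√81=9, σ_min=√(81/93025)=(9/305) → κ = 305.0000
bound on ‖Δx‖/‖x‖: κ·ε = 305.0000·1/410 = 0.7439


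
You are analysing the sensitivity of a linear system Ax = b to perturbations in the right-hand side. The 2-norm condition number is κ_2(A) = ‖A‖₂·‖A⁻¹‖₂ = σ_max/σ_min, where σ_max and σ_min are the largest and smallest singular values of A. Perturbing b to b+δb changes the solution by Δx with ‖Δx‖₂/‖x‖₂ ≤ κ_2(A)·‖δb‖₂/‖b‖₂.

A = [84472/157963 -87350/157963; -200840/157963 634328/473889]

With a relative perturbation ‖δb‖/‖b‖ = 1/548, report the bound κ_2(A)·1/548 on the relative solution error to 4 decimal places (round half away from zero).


0.5734

M = AᵀA = [280900736/147646801 -884818480/442940403; -884818480/442940403 2787232036/1328821209]. tr(M)=6320260/1580049, det(M)=256/1580049
eigenvalues of AᵀA: λ = (tr ± √(tr²−4·det))/2 = 4, 64/1580049
σ_max=√4=2, σ_min=√(64/1580049)=(8/1257) → κ = 314.2500
perturbation bound = 314.2500·1/548 = 0.5734


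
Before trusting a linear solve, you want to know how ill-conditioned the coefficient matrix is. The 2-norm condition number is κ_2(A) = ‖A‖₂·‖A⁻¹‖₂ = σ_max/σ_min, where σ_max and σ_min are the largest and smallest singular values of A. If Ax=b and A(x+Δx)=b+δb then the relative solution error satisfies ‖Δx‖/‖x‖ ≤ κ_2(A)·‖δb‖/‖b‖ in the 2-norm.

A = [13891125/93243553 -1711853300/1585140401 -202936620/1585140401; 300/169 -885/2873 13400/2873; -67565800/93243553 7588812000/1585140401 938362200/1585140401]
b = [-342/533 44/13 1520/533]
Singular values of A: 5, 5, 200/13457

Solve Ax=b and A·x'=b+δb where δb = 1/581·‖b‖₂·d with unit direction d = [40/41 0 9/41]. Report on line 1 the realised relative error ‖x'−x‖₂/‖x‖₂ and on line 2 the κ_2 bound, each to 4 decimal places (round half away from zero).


0.5790
0.5790

σ_max = 5, σ_min = 200/13457
condition number: 5 ÷ (200/13457) = 336.4250
κ_2(A)·‖δb‖/‖b‖ = 0.5790
solve Ax = b  →  x = [0.1538 0.5321 0.7023]
2-norm of b is 4.4721; of x, 0.8944
with δb = [0.0075 0.0000 0.0017], A·Δx = δb → ‖Δx‖ = 0.5179
dividing the unrounded norms, ‖Δx‖/‖x‖ = 0.5790
so the bound is sharp here: realised error equals the bound


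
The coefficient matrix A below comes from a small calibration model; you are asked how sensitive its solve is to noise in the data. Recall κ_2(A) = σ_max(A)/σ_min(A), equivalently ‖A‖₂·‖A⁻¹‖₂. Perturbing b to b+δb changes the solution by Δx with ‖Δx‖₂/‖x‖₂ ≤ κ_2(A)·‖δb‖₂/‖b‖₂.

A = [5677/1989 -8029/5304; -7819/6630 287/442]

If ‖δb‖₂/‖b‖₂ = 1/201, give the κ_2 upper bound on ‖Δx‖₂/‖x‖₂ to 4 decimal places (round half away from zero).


0.8955

M = AᵀA = [22325821/2340900 -1587551/312120; -1587551/312120 451633/166464]. tr(M)=1587649/129600, det(M)=2401/518400
eigenvalues of AᵀA: λ = (tr ± √(tr²−4·det))/2 = 49/4, 49/129600
σ_max=√(49/4)=(7/2), σ_min=√(49/129600)=(7/360) → κ = 180.0000
perturbation bound = 180.0000·1/201 = 0.8955


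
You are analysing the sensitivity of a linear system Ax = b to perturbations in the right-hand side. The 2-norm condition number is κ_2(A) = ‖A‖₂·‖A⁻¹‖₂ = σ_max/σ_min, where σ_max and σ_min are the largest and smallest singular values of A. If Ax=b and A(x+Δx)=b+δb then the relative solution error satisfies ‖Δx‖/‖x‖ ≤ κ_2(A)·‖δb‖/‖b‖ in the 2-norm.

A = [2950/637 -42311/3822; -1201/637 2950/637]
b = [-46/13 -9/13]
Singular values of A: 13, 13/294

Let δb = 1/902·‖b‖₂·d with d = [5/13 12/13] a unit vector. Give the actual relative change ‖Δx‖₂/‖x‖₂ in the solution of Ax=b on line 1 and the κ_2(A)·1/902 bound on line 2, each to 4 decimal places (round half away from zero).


largest singular value 13, smallest 13/294
κ_2(A) = 13 / (13/294) = 294.0000
worst-case relative error ≤ 294.0000 × 1/902 = 0.3259
solve Ax = b  →  x = [-41.8402 -17.1834]
2-norm of b is 3.6056; of x, 45.2314
with δb = [0.0015 0.0037], A·Δx = δb → ‖Δx‖ = 0.0904
relative error = 0.0020
tightness: 0.0020 against a bound of 0.3259 (unrounded ratio ≈ 0.0061)

0.0020
0.3259


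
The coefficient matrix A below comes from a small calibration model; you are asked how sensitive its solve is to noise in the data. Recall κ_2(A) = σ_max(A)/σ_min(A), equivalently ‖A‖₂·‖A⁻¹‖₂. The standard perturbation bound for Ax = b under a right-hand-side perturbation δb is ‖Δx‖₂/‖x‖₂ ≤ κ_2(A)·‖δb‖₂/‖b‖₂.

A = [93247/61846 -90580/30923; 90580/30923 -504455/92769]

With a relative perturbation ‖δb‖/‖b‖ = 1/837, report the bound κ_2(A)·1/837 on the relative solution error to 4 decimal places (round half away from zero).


0.1534

AᵀA = [143646881/13235044 -201948110/9926283; -201948110/9926283 1136046625/29778849]; tr = 20197261/412164, det = 60025/412164
λ_max, λ_min = (20197261/412164 ± √407830391325721/169879162896)/2 = 49, 1225/412164
κ_2(A) = √(λ_max/λ_min) = √(49 / (1225/412164)) = 128.4000
perturbation bound = 128.4000·1/837 = 0.1534


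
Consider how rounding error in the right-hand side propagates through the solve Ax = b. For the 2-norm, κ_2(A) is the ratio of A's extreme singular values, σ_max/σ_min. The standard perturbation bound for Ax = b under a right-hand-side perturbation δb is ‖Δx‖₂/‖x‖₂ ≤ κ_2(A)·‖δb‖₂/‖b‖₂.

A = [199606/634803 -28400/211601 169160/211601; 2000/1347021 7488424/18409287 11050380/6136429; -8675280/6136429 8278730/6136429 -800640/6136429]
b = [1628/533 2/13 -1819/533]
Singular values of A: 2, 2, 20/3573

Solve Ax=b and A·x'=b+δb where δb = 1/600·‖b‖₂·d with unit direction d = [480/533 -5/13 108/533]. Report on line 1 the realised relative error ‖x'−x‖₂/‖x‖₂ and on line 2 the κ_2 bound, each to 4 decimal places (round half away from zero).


largest singular value 2, smallest 20/3573
κ_2(A) = 2 / (20/3573) = 357.3000
bound on ‖Δx‖/‖x‖: κ·ε = 357.3000·1/600 = 0.5955
solve Ax = b  →  x = [-244.9655 -253.6598 57.5860]
‖b‖₂ = 4.5826 and ‖x‖₂ = 357.3059
Δx = A⁻¹·δb where δb = 1/600·4.5826·d; ‖Δx‖ = 1.3645
relative error = 0.0038
so the bound overstates the realised error by a factor of ≈ 155.9411 (computed from the unrounded values)

0.0038
0.5955


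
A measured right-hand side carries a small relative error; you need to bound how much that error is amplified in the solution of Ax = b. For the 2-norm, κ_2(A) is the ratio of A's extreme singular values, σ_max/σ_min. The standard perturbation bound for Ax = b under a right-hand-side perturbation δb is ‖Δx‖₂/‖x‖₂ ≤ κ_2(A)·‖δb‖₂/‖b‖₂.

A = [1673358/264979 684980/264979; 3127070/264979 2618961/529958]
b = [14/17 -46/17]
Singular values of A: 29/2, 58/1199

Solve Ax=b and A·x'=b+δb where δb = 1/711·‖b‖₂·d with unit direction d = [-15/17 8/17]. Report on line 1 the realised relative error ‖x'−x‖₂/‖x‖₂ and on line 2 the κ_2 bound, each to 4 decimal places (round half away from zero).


0.0020
0.4216

from the listed singular values, σ₁ = 29/2, σ_n = 58/1199
κ_2(A) = (29/2) / (58/1199) = 299.7500
perturbation bound = 299.7500·1/711 = 0.4216
solve Ax = b  →  x = [15.7745 -38.2175]
‖b‖₂ = 2.8284 and ‖x‖₂ = 41.3451
with δb = [-0.0035 0.0019], A·Δx = δb → ‖Δx‖ = 0.0822
dividing the unrounded norms, ‖Δx‖/‖x‖ = 0.0020
realised/bound (from unrounded values) ≈ 0.0047


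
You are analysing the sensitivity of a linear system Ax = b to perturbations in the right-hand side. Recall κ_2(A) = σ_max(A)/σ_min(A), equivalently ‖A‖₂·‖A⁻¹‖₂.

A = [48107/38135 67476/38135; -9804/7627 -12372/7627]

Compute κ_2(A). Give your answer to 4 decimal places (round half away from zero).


39.4500

M = AᵀA = [5609089/1729225 7465452/1729225; 7465452/1729225 9963936/1729225]. tr(M)=622921/69169, det(M)=3600/69169
eigenvalues of AᵀA: λ = (tr ± √(tr²−4·det))/2 = 9, 400/69169
κ = σ_max/σ_min = 3/(20/263) = 39.4500


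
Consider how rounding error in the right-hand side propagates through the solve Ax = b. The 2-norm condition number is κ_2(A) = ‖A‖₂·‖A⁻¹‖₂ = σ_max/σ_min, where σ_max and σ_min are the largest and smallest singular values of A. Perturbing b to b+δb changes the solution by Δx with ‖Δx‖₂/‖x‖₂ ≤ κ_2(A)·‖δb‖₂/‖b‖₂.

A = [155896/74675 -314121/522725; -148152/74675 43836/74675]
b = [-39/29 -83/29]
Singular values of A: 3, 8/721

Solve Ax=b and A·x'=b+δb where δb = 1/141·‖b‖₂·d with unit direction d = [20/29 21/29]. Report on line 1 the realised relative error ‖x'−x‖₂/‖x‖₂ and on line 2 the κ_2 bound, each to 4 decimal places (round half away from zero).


σ_max = 3, σ_min = 8/721
condition number: 3 ÷ (8/721) = 270.3750
perturbation bound = 270.3750·1/141 = 1.9176
solve Ax = b  →  x = [-75.3850 -259.6533]
‖b‖₂ = 3.1623 and ‖x‖₂ = 270.3752
with δb = [0.0155 0.0162], A·Δx = δb → ‖Δx‖ = 2.0213
dividing the unrounded norms, ‖Δx‖/‖x‖ = 0.0075
realised/bound (from unrounded values) ≈ 0.0039

0.0075
1.9176


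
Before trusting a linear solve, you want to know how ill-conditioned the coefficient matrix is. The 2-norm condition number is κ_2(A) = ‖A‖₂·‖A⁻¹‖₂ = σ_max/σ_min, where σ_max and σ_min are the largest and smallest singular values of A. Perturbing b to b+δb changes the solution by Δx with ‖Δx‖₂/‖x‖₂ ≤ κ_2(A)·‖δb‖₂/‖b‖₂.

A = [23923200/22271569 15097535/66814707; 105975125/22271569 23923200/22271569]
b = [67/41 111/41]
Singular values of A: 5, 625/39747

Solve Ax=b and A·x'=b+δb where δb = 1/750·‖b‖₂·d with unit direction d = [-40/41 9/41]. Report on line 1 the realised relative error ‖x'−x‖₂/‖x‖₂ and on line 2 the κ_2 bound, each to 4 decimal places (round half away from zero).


0.0042
0.4240

from the listed singular values, σ₁ = 5, σ_n = 625/39747
κ_2(A) = 5 / (625/39747) = 317.9760
perturbation bound = 317.9760·1/750 = 0.4240
solve Ax = b  →  x = [14.5453 -61.9124]
2-norm of b is 3.1623; of x, 63.5980
δb = ε·‖b‖·d = [-0.0041 0.0009]; solving A·Δx = δb gives ‖Δx‖ = 0.2681
relative error = 0.0042
realised/bound (from unrounded values) ≈ 0.0099


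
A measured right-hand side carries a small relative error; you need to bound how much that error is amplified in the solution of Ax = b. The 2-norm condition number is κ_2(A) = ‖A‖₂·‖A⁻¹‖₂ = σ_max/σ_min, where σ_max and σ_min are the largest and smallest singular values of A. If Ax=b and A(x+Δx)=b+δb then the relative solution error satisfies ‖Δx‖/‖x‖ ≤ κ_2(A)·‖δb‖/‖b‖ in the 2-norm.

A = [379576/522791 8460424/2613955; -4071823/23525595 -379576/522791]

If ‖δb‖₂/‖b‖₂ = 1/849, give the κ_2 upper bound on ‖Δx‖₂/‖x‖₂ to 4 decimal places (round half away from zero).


0.4121

form AᵀA = [183425086609/329240702025 18112987144/7316460045; 18112987144/7316460045 44723808896/4064700025] with trace 452832077/39172005 and determinant 5345344/4896500625
char-poly roots: 289/25 and 18496/195860025
σ_max=√(289/25)=(17/5), σ_min=√(18496/195860025)=(136/13995) → κ = 349.8750
κ_2(A)·‖δb‖/‖b‖ = 0.4121


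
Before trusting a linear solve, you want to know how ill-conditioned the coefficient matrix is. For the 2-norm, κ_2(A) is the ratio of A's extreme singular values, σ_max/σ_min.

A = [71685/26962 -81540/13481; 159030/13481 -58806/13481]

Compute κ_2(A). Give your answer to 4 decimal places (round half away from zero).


3.0500

AᵀA = [628999425/4301476 -72630270/1075369; -72630270/1075369 59804244/1075369]; tr = 3004209/14884, det = 13286025/3721
solving λ² − 3004209/14884·λ + 13286025/3721 = 0 gives λ = 729/4, 72900/3721
κ = σ_max/σ_min = (27/2)/(270/61) = 3.0500


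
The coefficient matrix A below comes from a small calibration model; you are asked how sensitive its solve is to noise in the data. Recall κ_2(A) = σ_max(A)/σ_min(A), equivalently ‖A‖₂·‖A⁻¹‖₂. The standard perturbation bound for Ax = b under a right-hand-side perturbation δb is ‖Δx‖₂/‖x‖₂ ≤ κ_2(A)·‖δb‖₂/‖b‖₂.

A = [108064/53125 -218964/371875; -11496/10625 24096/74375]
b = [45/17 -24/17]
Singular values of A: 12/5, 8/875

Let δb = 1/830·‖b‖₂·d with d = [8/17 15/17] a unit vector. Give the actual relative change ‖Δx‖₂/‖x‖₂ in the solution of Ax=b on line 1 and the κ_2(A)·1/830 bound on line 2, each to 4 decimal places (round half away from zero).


from the listed singular values, σ₁ = 12/5, σ_n = 8/875
κ_2(A) = (12/5) / (8/875) = 262.5000
perturbation bound = 262.5000·1/830 = 0.3163
solve Ax = b  →  x = [1.2000 -0.3500]
2-norm of b is 3.0000; of x, 1.2500
δb = ε·‖b‖·d = [0.0017 0.0032]; solving A·Δx = δb gives ‖Δx‖ = 0.3953
relative error = 0.3163
realised/bound = 1 exactly: the bound is attained for this b and d

0.3163
0.3163


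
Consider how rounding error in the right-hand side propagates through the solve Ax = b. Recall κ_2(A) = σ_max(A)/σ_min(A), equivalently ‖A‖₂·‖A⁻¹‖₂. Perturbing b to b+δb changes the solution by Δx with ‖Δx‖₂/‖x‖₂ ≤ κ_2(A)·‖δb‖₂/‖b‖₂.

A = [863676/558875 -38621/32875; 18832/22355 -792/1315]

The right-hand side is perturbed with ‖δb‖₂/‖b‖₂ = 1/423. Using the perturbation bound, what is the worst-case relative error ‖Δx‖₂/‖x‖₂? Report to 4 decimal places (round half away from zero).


0.1943

M = AᵀA = [3348058384/1080765625 -2510462988/1080765625; -2510462988/1080765625 1883621641/1080765625]. tr(M)=209267201/43230625, det(M)=3748096/1080765625
eigenvalues of AᵀA: λ = (tr ± √(tr²−4·det))/2 = 121/25, 30976/43230625
κ = σ_max/σ_min = (11/5)/(176/6575) = 82.1875
perturbation bound = 82.1875·1/423 = 0.1943


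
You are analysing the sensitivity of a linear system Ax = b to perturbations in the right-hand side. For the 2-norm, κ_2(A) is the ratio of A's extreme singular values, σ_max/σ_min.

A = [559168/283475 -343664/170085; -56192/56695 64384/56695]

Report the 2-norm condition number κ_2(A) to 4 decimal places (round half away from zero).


M = AᵀA = [1355042816/278055625 -852712448/166833375; -852712448/166833375 21510400/4004001]. tr(M)=30486784/2975625, det(M)=4194304/74390625
solving λ² − 30486784/2975625·λ + 4194304/74390625 = 0 gives λ = 256/25, 16384/2975625
κ_2(A) = √(λ_max/λ_min) = √((256/25) / (16384/2975625)) = 43.1250

43.1250


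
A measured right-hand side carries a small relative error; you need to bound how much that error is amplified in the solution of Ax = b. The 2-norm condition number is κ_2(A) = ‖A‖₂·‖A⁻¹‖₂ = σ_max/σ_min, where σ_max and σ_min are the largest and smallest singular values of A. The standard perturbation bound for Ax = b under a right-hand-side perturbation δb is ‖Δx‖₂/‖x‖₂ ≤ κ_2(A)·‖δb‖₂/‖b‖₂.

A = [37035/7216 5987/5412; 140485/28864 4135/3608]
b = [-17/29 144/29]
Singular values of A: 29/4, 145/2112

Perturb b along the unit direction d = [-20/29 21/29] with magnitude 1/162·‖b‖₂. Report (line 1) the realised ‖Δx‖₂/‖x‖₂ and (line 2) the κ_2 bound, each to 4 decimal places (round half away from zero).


from the listed singular values, σ₁ = 29/4, σ_n = 145/2112
κ = σ_max/σ_min = (29/4)/(145/2112) = 105.6000
κ_2(A)·‖δb‖/‖b‖ = 0.6519
solve Ax = b  →  x = [-12.3855 56.9319]
‖b‖₂ = 5.0000 and ‖x‖₂ = 58.2635
re-solving with b+δb shifts x by Δx of norm 0.4496
realised ‖Δx‖/‖x‖ = 0.0077
realised/bound (from unrounded values) ≈ 0.0118

0.0077
0.6519
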